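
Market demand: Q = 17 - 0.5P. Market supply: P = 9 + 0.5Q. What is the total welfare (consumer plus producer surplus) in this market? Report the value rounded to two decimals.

Rewriting demand in inverse form: P = 34 - 2Q.
Equilibrium: 34 - 2Q = 9 + 0.5Q, so Q* = 10 and P* = 14.
Total surplus is the full triangle between the curves from 0 to Q*: (1/2)(10)(34 - 9) = 125.

125.00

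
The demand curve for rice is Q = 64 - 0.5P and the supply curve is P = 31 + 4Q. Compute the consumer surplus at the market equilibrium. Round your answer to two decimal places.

Rewriting demand in inverse form: P = 128 - 2Q.
Setting demand equal to supply, 97 = 6Q, so Q* = 16.1667 and P* = 95.6667.
Consumer surplus is the triangle under demand above P*: (1/2)(16.1667)(128 - 95.6667) = (1/2)(16.1667)(32.3333) = 261.3611.

261.36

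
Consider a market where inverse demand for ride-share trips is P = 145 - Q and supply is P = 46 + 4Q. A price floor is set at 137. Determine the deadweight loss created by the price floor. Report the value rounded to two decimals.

Without the control, 145 - Q = 46 + 4Q so Q* = 19.8 and P* = 125.2.
At the floor price 137, quantity demanded is (145 - 137)/1 = 8; demand is the short side, so Q = 8 trades at P = 137.
The lost-trades triangle has base Q* - 8 = 11.8 and height equal to the gap between the curves at Q = 8, which is 137 - 78 = 59. DWL = (1/2)(11.8)(59) = 348.1.

348.10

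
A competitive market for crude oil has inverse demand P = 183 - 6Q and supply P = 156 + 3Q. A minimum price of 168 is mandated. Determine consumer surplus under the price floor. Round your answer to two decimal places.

Without the control, 183 - 6Q = 156 + 3Q so Q* = 3 and P* = 165.
At the floor price 168, quantity demanded is (183 - 168)/6 = 2.5; demand is the short side, so Q = 2.5 trades at P = 168.
CS is the triangle under demand above 168: (1/2)(2.5)(183 - 168) = 18.75.

18.75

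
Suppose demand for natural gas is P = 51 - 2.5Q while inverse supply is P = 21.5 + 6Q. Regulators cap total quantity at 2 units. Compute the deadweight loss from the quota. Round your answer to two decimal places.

Unrestricted equilibrium: Q* = (51 - 21.5)/(2.5 + 6) = 3.4706.
At Q = 2 the demand price is 51 - 2.5(2) = 46 and the supply price is 21.5 + 6(2) = 33.5.
DWL = (1/2)(gap between curves at 2) x (Q* - 2) = (1/2)(12.5)(1.4706) = 9.1912.

9.19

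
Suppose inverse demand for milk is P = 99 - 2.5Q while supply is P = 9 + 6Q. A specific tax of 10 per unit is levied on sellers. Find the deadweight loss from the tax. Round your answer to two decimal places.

5.88

Pre-tax equilibrium: 99 - 2.5Q = 9 + 6Q gives Q* = 10.5882, P* = 72.5294.
With the tax, sellers need 10 more per unit: 99 - 2.5Q = 9 + 6Q + 10, so Q_t = 9.4118. Buyers pay P_b = 75.4706; sellers receive P_s = P_b - 10 = 65.4706.
The welfare triangle lost has base Q* - Q_t = 1.1765 and height t = 10, so DWL = (1/2)(1.1765)(10) = 5.8824.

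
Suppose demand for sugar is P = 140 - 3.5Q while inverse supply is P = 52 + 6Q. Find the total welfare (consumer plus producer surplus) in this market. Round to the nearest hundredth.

407.58

Set 140 - 3.5Q = 52 + 6Q, which gives 88 = 9.5Q, so Q* = 9.2632 and P* = 140 - 3.5(9.2632) = 107.5789.
CS = (1/2)(9.2632)(32.4211) = 150.1607 and PS = (1/2)(9.2632)(55.5789) = 257.4183, so total surplus = 407.5789.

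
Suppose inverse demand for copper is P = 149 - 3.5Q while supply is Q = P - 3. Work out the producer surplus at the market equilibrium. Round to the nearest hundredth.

Rewriting supply in inverse form: P = 3 + Q.
Setting demand equal to supply, 146 = 4.5Q, so Q* = 32.4444 and P* = 35.4444.
Producer surplus is the triangle above supply below P*: (1/2)(32.4444)(35.4444 - 3) = (1/2)(32.4444)(32.4444) = 526.321.

526.32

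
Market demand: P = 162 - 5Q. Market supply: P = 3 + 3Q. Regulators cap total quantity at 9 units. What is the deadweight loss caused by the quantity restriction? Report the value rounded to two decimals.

Unrestricted equilibrium: Q* = (162 - 3)/(5 + 3) = 19.875.
At Q = 9 the demand price is 162 - 5(9) = 117 and the supply price is 3 + 3(9) = 30.
Deadweight loss is the triangle between the curves from 9 to 19.875: (1/2)(117 - 30)(19.875 - 9) = 473.0625.

473.06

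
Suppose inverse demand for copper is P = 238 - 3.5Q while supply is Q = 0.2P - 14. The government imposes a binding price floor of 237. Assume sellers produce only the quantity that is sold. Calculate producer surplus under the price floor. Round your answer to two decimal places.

Rewriting supply in inverse form: P = 70 + 5Q.
Free-market equilibrium: 238 - 3.5Q = 70 + 5Q gives Q* = 19.7647, P* = 168.8235.
At the floor price 237, quantity demanded is (238 - 237)/3.5 = 0.2857; demand is the short side, so Q = 0.2857 trades at P = 237.
The supply price at Q = 0.2857 is 71.4286. PS is the trapezoid between 237 and supply over [0, 0.2857]: (1/2)[(237 - 70) + (237 - 71.4286)](0.2857) = 47.5102.

47.51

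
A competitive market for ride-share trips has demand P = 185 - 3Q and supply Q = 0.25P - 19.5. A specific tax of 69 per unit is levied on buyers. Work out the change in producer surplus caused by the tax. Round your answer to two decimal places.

-408.37

Rewriting supply in inverse form: P = 78 + 4Q.
Pre-tax equilibrium: 185 - 3Q = 78 + 4Q gives Q* = 15.2857, P* = 139.1429.
With the tax, buyers' net willingness to pay falls by 69: (185 - 69) - 3Q = 78 + 4Q, so Q_t = 5.4286. Buyers pay P_b = 168.7143; sellers receive P_s = P_b - 69 = 99.7143.
PS falls from (1/2)(15.2857)(61.1429) = 467.3061 to (1/2)(5.4286)(21.7143) = 58.9388, a change of -408.3673.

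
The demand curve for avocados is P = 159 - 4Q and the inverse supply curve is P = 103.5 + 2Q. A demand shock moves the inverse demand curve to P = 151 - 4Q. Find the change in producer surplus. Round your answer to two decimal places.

-22.89

Initial equilibrium: Q_0 = 9.25, P_0 = 122; CS_0 = (1/2)(9.25)(37) = 171.125, PS_0 = (1/2)(9.25)(18.5) = 85.5625.
New equilibrium: 151 - 4Q = 103.5 + 2Q gives Q_1 = 7.9167, P_1 = 119.3333; CS_1 = 125.3472, PS_1 = 62.6736.
Change in producer surplus = 62.6736 - 85.5625 = -22.8889.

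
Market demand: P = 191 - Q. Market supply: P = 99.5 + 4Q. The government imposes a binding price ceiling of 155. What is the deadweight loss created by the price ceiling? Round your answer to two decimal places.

Without the control, 191 - Q = 99.5 + 4Q so Q* = 18.3 and P* = 172.7.
At P = 155, sellers supply (155 - 99.5)/4 = 13.875 while buyers want more, so the quantity traded is 13.875 at price 155.
The lost-trades triangle has base Q* - 13.875 = 4.425 and height equal to the gap between the curves at Q = 13.875, which is 177.125 - 155 = 22.125. DWL = (1/2)(4.425)(22.125) = 48.9516.

48.95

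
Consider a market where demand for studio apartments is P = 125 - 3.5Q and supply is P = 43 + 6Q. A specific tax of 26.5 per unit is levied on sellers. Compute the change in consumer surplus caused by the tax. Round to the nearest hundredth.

-70.65

Pre-tax equilibrium: 125 - 3.5Q = 43 + 6Q gives Q* = 8.6316, P* = 94.7895.
A tax on sellers shifts supply up by 26.5: 125 - 3.5Q = 43 + 6Q + 26.5, so Q_t = 5.8421. Buyers pay P_b = 104.5526; sellers receive P_s = P_b - 26.5 = 78.0526.
Consumers lose the trapezoid between P* and P_b out to Q_t plus the triangle from Q_t to Q*: change in CS = 59.7278 - 130.3823 = -70.6544.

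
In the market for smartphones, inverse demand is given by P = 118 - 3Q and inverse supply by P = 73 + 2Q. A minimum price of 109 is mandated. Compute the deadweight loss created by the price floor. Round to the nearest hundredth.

90.00

Without the control, 118 - 3Q = 73 + 2Q so Q* = 9 and P* = 91.
At the floor price 109, quantity demanded is (118 - 109)/3 = 3; demand is the short side, so Q = 3 trades at P = 109.
At Q = 3 the demand price is 109 and the supply price is 79. Deadweight loss is the triangle between the curves from 3 to 9: (1/2)(109 - 79)(9 - 3) = 90.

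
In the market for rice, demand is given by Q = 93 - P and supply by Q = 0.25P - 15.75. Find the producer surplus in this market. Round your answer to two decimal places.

Rewriting demand in inverse form: P = 93 - Q.
Rewriting supply in inverse form: P = 63 + 4Q.
Equilibrium: 93 - Q = 63 + 4Q, so Q* = 6 and P* = 87.
Producer surplus is the triangle above supply below P*: (1/2)(6)(87 - 63) = (1/2)(6)(24) = 72.

72.00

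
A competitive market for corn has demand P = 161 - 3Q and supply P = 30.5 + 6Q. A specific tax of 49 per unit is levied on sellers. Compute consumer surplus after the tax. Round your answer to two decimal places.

Without the tax, 161 - 3Q = 30.5 + 6Q so Q* = 14.5 and P* = 117.5.
A tax on sellers shifts supply up by 49: 161 - 3Q = 30.5 + 6Q + 49, so Q_t = 9.0556. Buyers pay P_b = 133.8333; sellers receive P_s = P_b - 49 = 84.8333.
CS = (1/2)(Q_t)(161 - P_b) = (1/2)(9.0556)(27.1667) = 123.0046.

123.00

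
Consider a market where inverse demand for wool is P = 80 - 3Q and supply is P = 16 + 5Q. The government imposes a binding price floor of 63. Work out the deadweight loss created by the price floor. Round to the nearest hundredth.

21.78

Free-market equilibrium: 80 - 3Q = 16 + 5Q gives Q* = 8, P* = 56.
At P = 63, buyers demand (80 - 63)/3 = 5.6667 while sellers would supply more, so the quantity traded is 5.6667 at price 63.
At Q = 5.6667 the demand price is 63 and the supply price is 44.3333. Deadweight loss is the triangle between the curves from 5.6667 to 8: (1/2)(63 - 44.3333)(8 - 5.6667) = 21.7778.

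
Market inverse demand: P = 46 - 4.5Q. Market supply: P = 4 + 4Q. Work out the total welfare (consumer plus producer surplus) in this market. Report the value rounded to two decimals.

Equilibrium: 46 - 4.5Q = 4 + 4Q, so Q* = 4.9412 and P* = 23.7647.
Total surplus is the full triangle between the curves from 0 to Q*: (1/2)(4.9412)(46 - 4) = 103.7647.

103.76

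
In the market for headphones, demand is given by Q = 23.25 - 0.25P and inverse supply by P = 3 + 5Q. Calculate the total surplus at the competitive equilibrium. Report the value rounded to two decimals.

450.00

Rewriting demand in inverse form: P = 93 - 4Q.
Set 93 - 4Q = 3 + 5Q, which gives 90 = 9Q, so Q* = 10 and P* = 93 - 4(10) = 53.
CS = (1/2)(10)(40) = 200 and PS = (1/2)(10)(50) = 250, so total surplus = 450.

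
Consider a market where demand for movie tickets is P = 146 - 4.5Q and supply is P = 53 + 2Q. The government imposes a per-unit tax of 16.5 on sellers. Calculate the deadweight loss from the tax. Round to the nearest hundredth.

20.94

Pre-tax equilibrium: 146 - 4.5Q = 53 + 2Q gives Q* = 14.3077, P* = 81.6154.
With the tax, sellers need 16.5 more per unit: 146 - 4.5Q = 53 + 2Q + 16.5, so Q_t = 11.7692. Buyers pay P_b = 93.0385; sellers receive P_s = P_b - 16.5 = 76.5385.
Deadweight loss is the triangle between the curves from Q_t to Q*: (1/2)(14.3077 - 11.7692)(16.5) = 20.9423.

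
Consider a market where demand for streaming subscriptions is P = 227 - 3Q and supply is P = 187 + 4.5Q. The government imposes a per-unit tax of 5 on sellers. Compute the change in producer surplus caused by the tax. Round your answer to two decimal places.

-15.00

Pre-tax equilibrium: 227 - 3Q = 187 + 4.5Q gives Q* = 5.3333, P* = 211.
A tax on sellers shifts supply up by 5: 227 - 3Q = 187 + 4.5Q + 5, so Q_t = 4.6667. Buyers pay P_b = 213; sellers receive P_s = P_b - 5 = 208.
Producers lose the trapezoid between P_s and P* out to Q_t plus the triangle from Q_t to Q*: change in PS = 49 - 64 = -15.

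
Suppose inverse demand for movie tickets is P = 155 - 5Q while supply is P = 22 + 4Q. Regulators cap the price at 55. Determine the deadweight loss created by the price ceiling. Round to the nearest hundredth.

Free-market equilibrium: 155 - 5Q = 22 + 4Q gives Q* = 14.7778, P* = 81.1111.
At the ceiling price 55, quantity supplied is (55 - 22)/4 = 8.25; supply is the short side, so Q = 8.25 trades at P = 55.
The lost-trades triangle has base Q* - 8.25 = 6.5278 and height equal to the gap between the curves at Q = 8.25, which is 113.75 - 55 = 58.75. DWL = (1/2)(6.5278)(58.75) = 191.7535.

191.75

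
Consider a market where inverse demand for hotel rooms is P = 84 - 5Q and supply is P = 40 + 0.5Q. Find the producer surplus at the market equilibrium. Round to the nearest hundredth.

Equilibrium: 84 - 5Q = 40 + 0.5Q, so Q* = 8 and P* = 44.
Producer surplus is the triangle above supply below P*: (1/2)(8)(44 - 40) = (1/2)(8)(4) = 16.

16.00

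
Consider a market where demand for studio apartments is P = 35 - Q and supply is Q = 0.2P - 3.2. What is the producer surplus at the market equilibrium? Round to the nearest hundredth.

25.07

Rewriting supply in inverse form: P = 16 + 5Q.
Equilibrium: 35 - Q = 16 + 5Q, so Q* = 3.1667 and P* = 31.8333.
Producer surplus is the triangle above supply below P*: (1/2)(3.1667)(31.8333 - 16) = (1/2)(3.1667)(15.8333) = 25.0694.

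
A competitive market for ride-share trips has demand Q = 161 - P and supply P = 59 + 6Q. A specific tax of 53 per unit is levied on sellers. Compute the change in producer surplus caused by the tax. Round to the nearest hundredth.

Rewriting demand in inverse form: P = 161 - Q.
Pre-tax equilibrium: 161 - Q = 59 + 6Q gives Q* = 14.5714, P* = 146.4286.
With the tax, sellers need 53 more per unit: 161 - Q = 59 + 6Q + 53, so Q_t = 7. Buyers pay P_b = 154; sellers receive P_s = P_b - 53 = 101.
Producers lose the trapezoid between P_s and P* out to Q_t plus the triangle from Q_t to Q*: change in PS = 147 - 636.9796 = -489.9796.

-489.98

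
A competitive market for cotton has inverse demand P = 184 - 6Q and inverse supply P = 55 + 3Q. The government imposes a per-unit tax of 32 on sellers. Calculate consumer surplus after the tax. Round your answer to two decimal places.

Without the tax, 184 - 6Q = 55 + 3Q so Q* = 14.3333 and P* = 98.
A tax on sellers shifts supply up by 32: 184 - 6Q = 55 + 3Q + 32, so Q_t = 10.7778. Buyers pay P_b = 119.3333; sellers receive P_s = P_b - 32 = 87.3333.
Consumer surplus is the triangle under demand above P_b: (1/2)(10.7778)(184 - 119.3333) = 348.4815.

348.48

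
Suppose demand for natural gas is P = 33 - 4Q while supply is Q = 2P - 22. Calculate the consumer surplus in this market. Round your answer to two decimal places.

47.80

Rewriting supply in inverse form: P = 11 + 0.5Q.
Set 33 - 4Q = 11 + 0.5Q, which gives 22 = 4.5Q, so Q* = 4.8889 and P* = 33 - 4(4.8889) = 13.4444.
CS is the area between the demand curve and P* from 0 to Q*: (1/2)(4.8889)(19.5556) = 47.8025.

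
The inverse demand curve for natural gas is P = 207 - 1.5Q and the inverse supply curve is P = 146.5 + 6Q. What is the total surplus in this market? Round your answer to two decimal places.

244.02

Set 207 - 1.5Q = 146.5 + 6Q, which gives 60.5 = 7.5Q, so Q* = 8.0667 and P* = 207 - 1.5(8.0667) = 194.9.
CS = (1/2)(8.0667)(12.1) = 48.8033 and PS = (1/2)(8.0667)(48.4) = 195.2133, so total surplus = 244.0167.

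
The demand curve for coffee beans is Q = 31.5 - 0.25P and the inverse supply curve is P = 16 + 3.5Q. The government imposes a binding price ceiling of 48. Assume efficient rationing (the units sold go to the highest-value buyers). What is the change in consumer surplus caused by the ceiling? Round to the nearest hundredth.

115.74

Rewriting demand in inverse form: P = 126 - 4Q.
Free-market equilibrium: 126 - 4Q = 16 + 3.5Q gives Q* = 14.6667, P* = 67.3333.
At P = 48, sellers supply (48 - 16)/3.5 = 9.1429 while buyers want more, so the quantity traded is 9.1429 at price 48.
CS goes from (1/2)(14.6667)(58.6667) = 430.2222 to 545.9592 (computed as (126 - 48)(9.1429) - (1/2)(4)(9.1429)^2), a change of 115.737.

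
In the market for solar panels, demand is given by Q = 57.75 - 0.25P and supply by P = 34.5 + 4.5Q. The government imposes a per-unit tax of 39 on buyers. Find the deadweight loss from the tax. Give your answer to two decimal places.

Rewriting demand in inverse form: P = 231 - 4Q.
Pre-tax equilibrium: 231 - 4Q = 34.5 + 4.5Q gives Q* = 23.1176, P* = 138.5294.
A tax on buyers shifts demand down by 39: (231 - 39) - 4Q = 34.5 + 4.5Q, so Q_t = 18.5294. Buyers pay P_b = 156.8824; sellers receive P_s = P_b - 39 = 117.8824.
Deadweight loss is the triangle between the curves from Q_t to Q*: (1/2)(23.1176 - 18.5294)(39) = 89.4706.

89.47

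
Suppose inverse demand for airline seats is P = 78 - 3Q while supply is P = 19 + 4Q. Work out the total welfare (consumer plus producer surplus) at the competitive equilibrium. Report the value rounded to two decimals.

Setting demand equal to supply, 59 = 7Q, so Q* = 8.4286 and P* = 52.7143.
CS = (1/2)(8.4286)(25.2857) = 106.5612 and PS = (1/2)(8.4286)(33.7143) = 142.0816, so total surplus = 248.6429.

248.64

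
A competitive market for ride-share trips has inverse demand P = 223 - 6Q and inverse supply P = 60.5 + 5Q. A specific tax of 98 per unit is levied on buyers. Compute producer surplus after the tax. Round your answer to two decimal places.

85.96

Without the tax, 223 - 6Q = 60.5 + 5Q so Q* = 14.7727 and P* = 134.3636.
With the tax, buyers' net willingness to pay falls by 98: (223 - 98) - 6Q = 60.5 + 5Q, so Q_t = 5.8636. Buyers pay P_b = 187.8182; sellers receive P_s = P_b - 98 = 89.8182.
Producer surplus is the triangle above supply below P_s: (1/2)(5.8636)(89.8182 - 60.5) = 85.9556.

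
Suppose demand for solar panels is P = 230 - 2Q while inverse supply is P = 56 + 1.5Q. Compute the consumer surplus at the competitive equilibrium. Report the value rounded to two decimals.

2471.51

Set 230 - 2Q = 56 + 1.5Q, which gives 174 = 3.5Q, so Q* = 49.7143 and P* = 230 - 2(49.7143) = 130.5714.
The demand choke price is 230, so CS = (1/2)(Q*)(230 - P*) = (1/2)(49.7143)(99.4286) = 2471.5102.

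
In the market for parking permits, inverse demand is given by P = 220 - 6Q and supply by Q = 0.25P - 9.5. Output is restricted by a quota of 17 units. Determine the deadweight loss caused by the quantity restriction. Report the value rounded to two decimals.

7.20

Rewriting supply in inverse form: P = 38 + 4Q.
Without the quota, 220 - 6Q = 38 + 4Q gives Q* = 18.2.
At Q = 17 the demand price is 220 - 6(17) = 118 and the supply price is 38 + 4(17) = 106.
DWL = (1/2)(gap between curves at 17) x (Q* - 17) = (1/2)(12)(1.2) = 7.2.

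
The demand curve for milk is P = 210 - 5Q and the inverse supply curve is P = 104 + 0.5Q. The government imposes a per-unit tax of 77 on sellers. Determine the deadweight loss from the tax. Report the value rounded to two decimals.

Without the tax, 210 - 5Q = 104 + 0.5Q so Q* = 19.2727 and P* = 113.6364.
A tax on sellers shifts supply up by 77: 210 - 5Q = 104 + 0.5Q + 77, so Q_t = 5.2727. Buyers pay P_b = 183.6364; sellers receive P_s = P_b - 77 = 106.6364.
The welfare triangle lost has base Q* - Q_t = 14 and height t = 77, so DWL = (1/2)(14)(77) = 539.

539.00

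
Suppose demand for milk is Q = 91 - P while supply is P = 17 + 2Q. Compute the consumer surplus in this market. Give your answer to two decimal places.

Rewriting demand in inverse form: P = 91 - Q.
Equilibrium: 91 - Q = 17 + 2Q, so Q* = 24.6667 and P* = 66.3333.
CS is the area between the demand curve and P* from 0 to Q*: (1/2)(24.6667)(24.6667) = 304.2222.

304.22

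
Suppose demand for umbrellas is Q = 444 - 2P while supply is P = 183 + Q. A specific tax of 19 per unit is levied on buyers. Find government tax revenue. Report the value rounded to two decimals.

Rewriting demand in inverse form: P = 222 - 0.5Q.
Without the tax, 222 - 0.5Q = 183 + Q so Q* = 26 and P* = 209.
A tax on buyers shifts demand down by 19: (222 - 19) - 0.5Q = 183 + Q, so Q_t = 13.3333. Buyers pay P_b = 215.3333; sellers receive P_s = P_b - 19 = 196.3333.
Revenue is the tax times quantity traded: 19 x 13.3333 = 253.3333.

253.33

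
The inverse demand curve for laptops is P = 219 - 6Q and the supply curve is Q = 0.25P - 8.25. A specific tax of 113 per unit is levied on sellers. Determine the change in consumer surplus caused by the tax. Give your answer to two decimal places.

Rewriting supply in inverse form: P = 33 + 4Q.
Pre-tax equilibrium: 219 - 6Q = 33 + 4Q gives Q* = 18.6, P* = 107.4.
With the tax, sellers need 113 more per unit: 219 - 6Q = 33 + 4Q + 113, so Q_t = 7.3. Buyers pay P_b = 175.2; sellers receive P_s = P_b - 113 = 62.2.
CS falls from (1/2)(18.6)(111.6) = 1037.88 to (1/2)(7.3)(43.8) = 159.87, a change of -878.01.

-878.01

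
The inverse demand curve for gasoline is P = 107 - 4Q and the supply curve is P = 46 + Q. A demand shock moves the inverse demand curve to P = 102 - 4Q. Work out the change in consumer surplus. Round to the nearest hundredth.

Initial equilibrium: Q_0 = 12.2, P_0 = 58.2; CS_0 = (1/2)(12.2)(48.8) = 297.68, PS_0 = (1/2)(12.2)(12.2) = 74.42.
New equilibrium: 102 - 4Q = 46 + Q gives Q_1 = 11.2, P_1 = 57.2; CS_1 = 250.88, PS_1 = 62.72.
Change in consumer surplus = 250.88 - 297.68 = -46.8.

-46.80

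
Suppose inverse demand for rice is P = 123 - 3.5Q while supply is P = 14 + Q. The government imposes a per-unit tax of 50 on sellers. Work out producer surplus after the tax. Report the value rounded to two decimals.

85.95

Without the tax, 123 - 3.5Q = 14 + Q so Q* = 24.2222 and P* = 38.2222.
With the tax, sellers need 50 more per unit: 123 - 3.5Q = 14 + Q + 50, so Q_t = 13.1111. Buyers pay P_b = 77.1111; sellers receive P_s = P_b - 50 = 27.1111.
PS = (1/2)(Q_t)(P_s - 14) = (1/2)(13.1111)(13.1111) = 85.9506.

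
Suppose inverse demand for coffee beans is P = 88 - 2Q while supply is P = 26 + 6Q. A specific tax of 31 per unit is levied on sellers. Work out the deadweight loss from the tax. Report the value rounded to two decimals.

Pre-tax equilibrium: 88 - 2Q = 26 + 6Q gives Q* = 7.75, P* = 72.5.
With the tax, sellers need 31 more per unit: 88 - 2Q = 26 + 6Q + 31, so Q_t = 3.875. Buyers pay P_b = 80.25; sellers receive P_s = P_b - 31 = 49.25.
The welfare triangle lost has base Q* - Q_t = 3.875 and height t = 31, so DWL = (1/2)(3.875)(31) = 60.0625.

60.06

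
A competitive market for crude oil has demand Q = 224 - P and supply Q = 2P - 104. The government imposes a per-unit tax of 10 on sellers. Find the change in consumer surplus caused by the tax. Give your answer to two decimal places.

Rewriting demand in inverse form: P = 224 - Q.
Rewriting supply in inverse form: P = 52 + 0.5Q.
Without the tax, 224 - Q = 52 + 0.5Q so Q* = 114.6667 and P* = 109.3333.
A tax on sellers shifts supply up by 10: 224 - Q = 52 + 0.5Q + 10, so Q_t = 108. Buyers pay P_b = 116; sellers receive P_s = P_b - 10 = 106.
Consumers lose the trapezoid between P* and P_b out to Q_t plus the triangle from Q_t to Q*: change in CS = 5832 - 6574.2222 = -742.2222.

-742.22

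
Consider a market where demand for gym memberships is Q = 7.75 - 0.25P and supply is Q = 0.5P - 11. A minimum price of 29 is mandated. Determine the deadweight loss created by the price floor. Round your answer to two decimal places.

3.00

Rewriting demand in inverse form: P = 31 - 4Q.
Rewriting supply in inverse form: P = 22 + 2Q.
Without the control, 31 - 4Q = 22 + 2Q so Q* = 1.5 and P* = 25.
At P = 29, buyers demand (31 - 29)/4 = 0.5 while sellers would supply more, so the quantity traded is 0.5 at price 29.
The lost-trades triangle has base Q* - 0.5 = 1 and height equal to the gap between the curves at Q = 0.5, which is 29 - 23 = 6. DWL = (1/2)(1)(6) = 3.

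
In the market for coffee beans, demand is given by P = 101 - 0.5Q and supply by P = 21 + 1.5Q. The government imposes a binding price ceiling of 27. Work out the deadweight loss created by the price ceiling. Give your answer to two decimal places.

1296.00

Free-market equilibrium: 101 - 0.5Q = 21 + 1.5Q gives Q* = 40, P* = 81.
At P = 27, sellers supply (27 - 21)/1.5 = 4 while buyers want more, so the quantity traded is 4 at price 27.
The lost-trades triangle has base Q* - 4 = 36 and height equal to the gap between the curves at Q = 4, which is 99 - 27 = 72. DWL = (1/2)(36)(72) = 1296.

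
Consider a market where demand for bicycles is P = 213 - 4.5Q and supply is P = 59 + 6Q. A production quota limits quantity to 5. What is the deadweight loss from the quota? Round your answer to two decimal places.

490.58

Unrestricted equilibrium: Q* = (213 - 59)/(4.5 + 6) = 14.6667.
At Q = 5 the demand price is 213 - 4.5(5) = 190.5 and the supply price is 59 + 6(5) = 89.
Deadweight loss is the triangle between the curves from 5 to 14.6667: (1/2)(190.5 - 89)(14.6667 - 5) = 490.5833.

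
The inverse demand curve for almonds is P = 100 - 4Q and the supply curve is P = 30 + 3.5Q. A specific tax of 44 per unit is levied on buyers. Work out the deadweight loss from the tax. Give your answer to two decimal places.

129.07

Pre-tax equilibrium: 100 - 4Q = 30 + 3.5Q gives Q* = 9.3333, P* = 62.6667.
With the tax, buyers' net willingness to pay falls by 44: (100 - 44) - 4Q = 30 + 3.5Q, so Q_t = 3.4667. Buyers pay P_b = 86.1333; sellers receive P_s = P_b - 44 = 42.1333.
The welfare triangle lost has base Q* - Q_t = 5.8667 and height t = 44, so DWL = (1/2)(5.8667)(44) = 129.0667.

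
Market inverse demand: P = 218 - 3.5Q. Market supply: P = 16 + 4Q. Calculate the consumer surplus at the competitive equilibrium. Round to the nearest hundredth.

1269.46

Setting demand equal to supply, 202 = 7.5Q, so Q* = 26.9333 and P* = 123.7333.
The demand choke price is 218, so CS = (1/2)(Q*)(218 - P*) = (1/2)(26.9333)(94.2667) = 1269.4578.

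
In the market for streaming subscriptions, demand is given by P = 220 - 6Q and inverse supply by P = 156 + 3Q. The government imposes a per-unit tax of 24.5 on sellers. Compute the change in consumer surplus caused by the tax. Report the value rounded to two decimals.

-93.92

Without the tax, 220 - 6Q = 156 + 3Q so Q* = 7.1111 and P* = 177.3333.
With the tax, sellers need 24.5 more per unit: 220 - 6Q = 156 + 3Q + 24.5, so Q_t = 4.3889. Buyers pay P_b = 193.6667; sellers receive P_s = P_b - 24.5 = 169.1667.
CS falls from (1/2)(7.1111)(42.6667) = 151.7037 to (1/2)(4.3889)(26.3333) = 57.787, a change of -93.9167.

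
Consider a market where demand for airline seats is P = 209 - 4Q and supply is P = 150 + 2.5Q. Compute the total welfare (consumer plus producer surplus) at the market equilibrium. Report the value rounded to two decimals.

Set 209 - 4Q = 150 + 2.5Q, which gives 59 = 6.5Q, so Q* = 9.0769 and P* = 209 - 4(9.0769) = 172.6923.
Total surplus is the full triangle between the curves from 0 to Q*: (1/2)(9.0769)(209 - 150) = 267.7692.

267.77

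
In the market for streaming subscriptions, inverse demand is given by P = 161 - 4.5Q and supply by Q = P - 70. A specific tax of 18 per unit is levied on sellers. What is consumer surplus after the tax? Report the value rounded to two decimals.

Rewriting supply in inverse form: P = 70 + Q.
Pre-tax equilibrium: 161 - 4.5Q = 70 + Q gives Q* = 16.5455, P* = 86.5455.
A tax on sellers shifts supply up by 18: 161 - 4.5Q = 70 + Q + 18, so Q_t = 13.2727. Buyers pay P_b = 101.2727; sellers receive P_s = P_b - 18 = 83.2727.
CS = (1/2)(Q_t)(161 - P_b) = (1/2)(13.2727)(59.7273) = 396.3719.

396.37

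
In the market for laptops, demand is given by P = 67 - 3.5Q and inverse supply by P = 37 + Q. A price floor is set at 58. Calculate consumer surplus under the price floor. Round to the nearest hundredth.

Free-market equilibrium: 67 - 3.5Q = 37 + Q gives Q* = 6.6667, P* = 43.6667.
At the floor price 58, quantity demanded is (67 - 58)/3.5 = 2.5714; demand is the short side, so Q = 2.5714 trades at P = 58.
CS is the triangle under demand above 58: (1/2)(2.5714)(67 - 58) = 11.5714.

11.57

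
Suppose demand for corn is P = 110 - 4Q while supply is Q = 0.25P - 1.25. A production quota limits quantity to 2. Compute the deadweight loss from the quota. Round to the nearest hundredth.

495.06

Rewriting supply in inverse form: P = 5 + 4Q.
Without the quota, 110 - 4Q = 5 + 4Q gives Q* = 13.125.
At Q = 2 the demand price is 110 - 4(2) = 102 and the supply price is 5 + 4(2) = 13.
Deadweight loss is the triangle between the curves from 2 to 13.125: (1/2)(102 - 13)(13.125 - 2) = 495.0625.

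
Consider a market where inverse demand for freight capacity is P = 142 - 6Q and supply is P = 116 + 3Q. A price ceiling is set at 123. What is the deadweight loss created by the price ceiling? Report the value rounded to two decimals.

1.39

Free-market equilibrium: 142 - 6Q = 116 + 3Q gives Q* = 2.8889, P* = 124.6667.
At P = 123, sellers supply (123 - 116)/3 = 2.3333 while buyers want more, so the quantity traded is 2.3333 at price 123.
At Q = 2.3333 the demand price is 128 and the supply price is 123. Deadweight loss is the triangle between the curves from 2.3333 to 2.8889: (1/2)(128 - 123)(2.8889 - 2.3333) = 1.3889.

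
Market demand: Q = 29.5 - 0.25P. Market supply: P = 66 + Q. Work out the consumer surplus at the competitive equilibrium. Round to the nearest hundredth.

216.32

Rewriting demand in inverse form: P = 118 - 4Q.
Set 118 - 4Q = 66 + Q, which gives 52 = 5Q, so Q* = 10.4 and P* = 118 - 4(10.4) = 76.4.
CS is the area between the demand curve and P* from 0 to Q*: (1/2)(10.4)(41.6) = 216.32.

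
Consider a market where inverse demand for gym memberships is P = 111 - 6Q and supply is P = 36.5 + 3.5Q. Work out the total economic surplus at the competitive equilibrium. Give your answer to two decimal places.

Setting demand equal to supply, 74.5 = 9.5Q, so Q* = 7.8421 and P* = 63.9474.
CS = (1/2)(7.8421)(47.0526) = 184.4958 and PS = (1/2)(7.8421)(27.4474) = 107.6226, so total surplus = 292.1184.

292.12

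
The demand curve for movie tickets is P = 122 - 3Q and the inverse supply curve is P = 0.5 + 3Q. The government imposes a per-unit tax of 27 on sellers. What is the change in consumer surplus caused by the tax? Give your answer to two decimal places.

Pre-tax equilibrium: 122 - 3Q = 0.5 + 3Q gives Q* = 20.25, P* = 61.25.
A tax on sellers shifts supply up by 27: 122 - 3Q = 0.5 + 3Q + 27, so Q_t = 15.75. Buyers pay P_b = 74.75; sellers receive P_s = P_b - 27 = 47.75.
CS falls from (1/2)(20.25)(60.75) = 615.0938 to (1/2)(15.75)(47.25) = 372.0938, a change of -243.

-243.00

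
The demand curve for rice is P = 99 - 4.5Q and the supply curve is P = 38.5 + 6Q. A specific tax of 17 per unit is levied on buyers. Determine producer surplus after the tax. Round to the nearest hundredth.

51.49

Without the tax, 99 - 4.5Q = 38.5 + 6Q so Q* = 5.7619 and P* = 73.0714.
With the tax, buyers' net willingness to pay falls by 17: (99 - 17) - 4.5Q = 38.5 + 6Q, so Q_t = 4.1429. Buyers pay P_b = 80.3571; sellers receive P_s = P_b - 17 = 63.3571.
PS = (1/2)(Q_t)(P_s - 38.5) = (1/2)(4.1429)(24.8571) = 51.4898.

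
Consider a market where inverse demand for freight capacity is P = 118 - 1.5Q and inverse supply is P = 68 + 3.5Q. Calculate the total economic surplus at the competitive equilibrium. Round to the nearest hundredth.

250.00

Equilibrium: 118 - 1.5Q = 68 + 3.5Q, so Q* = 10 and P* = 103.
Total surplus is the full triangle between the curves from 0 to Q*: (1/2)(10)(118 - 68) = 250.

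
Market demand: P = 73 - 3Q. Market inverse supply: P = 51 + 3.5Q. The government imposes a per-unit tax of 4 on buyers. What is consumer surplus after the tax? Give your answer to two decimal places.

11.50

Pre-tax equilibrium: 73 - 3Q = 51 + 3.5Q gives Q* = 3.3846, P* = 62.8462.
A tax on buyers shifts demand down by 4: (73 - 4) - 3Q = 51 + 3.5Q, so Q_t = 2.7692. Buyers pay P_b = 64.6923; sellers receive P_s = P_b - 4 = 60.6923.
Consumer surplus is the triangle under demand above P_b: (1/2)(2.7692)(73 - 64.6923) = 11.503.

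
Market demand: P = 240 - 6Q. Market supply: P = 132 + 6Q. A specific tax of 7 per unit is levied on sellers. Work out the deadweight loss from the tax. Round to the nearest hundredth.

Pre-tax equilibrium: 240 - 6Q = 132 + 6Q gives Q* = 9, P* = 186.
With the tax, sellers need 7 more per unit: 240 - 6Q = 132 + 6Q + 7, so Q_t = 8.4167. Buyers pay P_b = 189.5; sellers receive P_s = P_b - 7 = 182.5.
Deadweight loss is the triangle between the curves from Q_t to Q*: (1/2)(9 - 8.4167)(7) = 2.0417.

2.04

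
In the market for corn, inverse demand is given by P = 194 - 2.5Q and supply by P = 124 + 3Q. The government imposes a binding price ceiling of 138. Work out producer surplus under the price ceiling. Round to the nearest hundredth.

Without the control, 194 - 2.5Q = 124 + 3Q so Q* = 12.7273 and P* = 162.1818.
At P = 138, sellers supply (138 - 124)/3 = 4.6667 while buyers want more, so the quantity traded is 4.6667 at price 138.
PS is the triangle above supply below 138: (1/2)(4.6667)(138 - 124) = 32.6667.

32.67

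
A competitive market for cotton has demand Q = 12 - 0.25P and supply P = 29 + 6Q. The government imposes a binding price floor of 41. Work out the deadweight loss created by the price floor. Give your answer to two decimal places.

Rewriting demand in inverse form: P = 48 - 4Q.
Without the control, 48 - 4Q = 29 + 6Q so Q* = 1.9 and P* = 40.4.
At the floor price 41, quantity demanded is (48 - 41)/4 = 1.75; demand is the short side, so Q = 1.75 trades at P = 41.
The lost-trades triangle has base Q* - 1.75 = 0.15 and height equal to the gap between the curves at Q = 1.75, which is 41 - 39.5 = 1.5. DWL = (1/2)(0.15)(1.5) = 0.1125.

0.11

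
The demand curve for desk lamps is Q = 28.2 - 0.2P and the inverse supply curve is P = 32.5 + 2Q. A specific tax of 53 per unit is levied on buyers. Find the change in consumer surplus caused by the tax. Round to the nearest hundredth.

-443.47

Rewriting demand in inverse form: P = 141 - 5Q.
Without the tax, 141 - 5Q = 32.5 + 2Q so Q* = 15.5 and P* = 63.5.
A tax on buyers shifts demand down by 53: (141 - 53) - 5Q = 32.5 + 2Q, so Q_t = 7.9286. Buyers pay P_b = 101.3571; sellers receive P_s = P_b - 53 = 48.3571.
Consumers lose the trapezoid between P* and P_b out to Q_t plus the triangle from Q_t to Q*: change in CS = 157.1556 - 600.625 = -443.4694.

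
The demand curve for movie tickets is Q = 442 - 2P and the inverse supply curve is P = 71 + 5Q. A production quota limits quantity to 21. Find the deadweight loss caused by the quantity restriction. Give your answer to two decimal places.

108.20

Rewriting demand in inverse form: P = 221 - 0.5Q.
Without the quota, 221 - 0.5Q = 71 + 5Q gives Q* = 27.2727.
At Q = 21 the demand price is 221 - 0.5(21) = 210.5 and the supply price is 71 + 5(21) = 176.
Deadweight loss is the triangle between the curves from 21 to 27.2727: (1/2)(210.5 - 176)(27.2727 - 21) = 108.2045.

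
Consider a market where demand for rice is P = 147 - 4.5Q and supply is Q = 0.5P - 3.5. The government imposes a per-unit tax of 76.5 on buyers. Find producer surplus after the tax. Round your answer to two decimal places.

95.44

Rewriting supply in inverse form: P = 7 + 2Q.
Pre-tax equilibrium: 147 - 4.5Q = 7 + 2Q gives Q* = 21.5385, P* = 50.0769.
With the tax, buyers' net willingness to pay falls by 76.5: (147 - 76.5) - 4.5Q = 7 + 2Q, so Q_t = 9.7692. Buyers pay P_b = 103.0385; sellers receive P_s = P_b - 76.5 = 26.5385.
Producer surplus is the triangle above supply below P_s: (1/2)(9.7692)(26.5385 - 7) = 95.4379.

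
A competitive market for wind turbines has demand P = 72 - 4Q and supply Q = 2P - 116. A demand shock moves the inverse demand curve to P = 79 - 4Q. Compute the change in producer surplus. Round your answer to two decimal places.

3.02

Rewriting supply in inverse form: P = 58 + 0.5Q.
Initial equilibrium: Q_0 = 3.1111, P_0 = 59.5556; CS_0 = (1/2)(3.1111)(12.4444) = 19.358, PS_0 = (1/2)(3.1111)(1.5556) = 2.4198.
New equilibrium: 79 - 4Q = 58 + 0.5Q gives Q_1 = 4.6667, P_1 = 60.3333; CS_1 = 43.5556, PS_1 = 5.4444.
Change in producer surplus = 5.4444 - 2.4198 = 3.0247.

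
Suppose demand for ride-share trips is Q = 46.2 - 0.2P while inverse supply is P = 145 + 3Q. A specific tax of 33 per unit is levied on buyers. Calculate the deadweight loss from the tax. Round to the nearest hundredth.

68.06

Rewriting demand in inverse form: P = 231 - 5Q.
Without the tax, 231 - 5Q = 145 + 3Q so Q* = 10.75 and P* = 177.25.
With the tax, buyers' net willingness to pay falls by 33: (231 - 33) - 5Q = 145 + 3Q, so Q_t = 6.625. Buyers pay P_b = 197.875; sellers receive P_s = P_b - 33 = 164.875.
The welfare triangle lost has base Q* - Q_t = 4.125 and height t = 33, so DWL = (1/2)(4.125)(33) = 68.0625.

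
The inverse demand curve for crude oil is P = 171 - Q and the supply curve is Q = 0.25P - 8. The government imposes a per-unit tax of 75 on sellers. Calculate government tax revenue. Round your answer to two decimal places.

960.00

Rewriting supply in inverse form: P = 32 + 4Q.
Pre-tax equilibrium: 171 - Q = 32 + 4Q gives Q* = 27.8, P* = 143.2.
A tax on sellers shifts supply up by 75: 171 - Q = 32 + 4Q + 75, so Q_t = 12.8. Buyers pay P_b = 158.2; sellers receive P_s = P_b - 75 = 83.2.
Tax revenue = t x Q_t = 75 x 12.8 = 960.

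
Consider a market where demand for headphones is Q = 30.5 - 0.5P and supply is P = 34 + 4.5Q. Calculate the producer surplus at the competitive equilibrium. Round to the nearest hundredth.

38.82

Rewriting demand in inverse form: P = 61 - 2Q.
Equilibrium: 61 - 2Q = 34 + 4.5Q, so Q* = 4.1538 and P* = 52.6923.
The supply curve's price intercept is 34, so PS = (1/2)(Q*)(P* - 34) = (1/2)(4.1538)(18.6923) = 38.8225.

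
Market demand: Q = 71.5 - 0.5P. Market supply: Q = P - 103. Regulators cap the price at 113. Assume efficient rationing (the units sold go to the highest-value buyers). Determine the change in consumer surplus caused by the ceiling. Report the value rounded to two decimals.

Rewriting demand in inverse form: P = 143 - 2Q.
Rewriting supply in inverse form: P = 103 + Q.
Without the control, 143 - 2Q = 103 + Q so Q* = 13.3333 and P* = 116.3333.
At the ceiling price 113, quantity supplied is (113 - 103)/1 = 10; supply is the short side, so Q = 10 trades at P = 113.
CS goes from (1/2)(13.3333)(26.6667) = 177.7778 to 200 (computed as (143 - 113)(10) - (1/2)(2)(10)^2), a change of 22.2222.

22.22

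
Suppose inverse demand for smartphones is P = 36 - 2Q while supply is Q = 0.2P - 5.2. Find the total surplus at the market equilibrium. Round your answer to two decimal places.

Rewriting supply in inverse form: P = 26 + 5Q.
Equilibrium: 36 - 2Q = 26 + 5Q, so Q* = 1.4286 and P* = 33.1429.
CS = (1/2)(1.4286)(2.8571) = 2.0408 and PS = (1/2)(1.4286)(7.1429) = 5.102, so total surplus = 7.1429.

7.14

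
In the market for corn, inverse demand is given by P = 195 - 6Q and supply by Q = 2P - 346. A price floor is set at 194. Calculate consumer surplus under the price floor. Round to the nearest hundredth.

0.08

Rewriting supply in inverse form: P = 173 + 0.5Q.
Without the control, 195 - 6Q = 173 + 0.5Q so Q* = 3.3846 and P* = 174.6923.
At P = 194, buyers demand (195 - 194)/6 = 0.1667 while sellers would supply more, so the quantity traded is 0.1667 at price 194.
CS is the triangle under demand above 194: (1/2)(0.1667)(195 - 194) = 0.0833.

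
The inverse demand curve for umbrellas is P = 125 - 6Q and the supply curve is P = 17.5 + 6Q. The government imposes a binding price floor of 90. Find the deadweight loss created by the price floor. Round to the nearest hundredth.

58.59

Free-market equilibrium: 125 - 6Q = 17.5 + 6Q gives Q* = 8.9583, P* = 71.25.
At the floor price 90, quantity demanded is (125 - 90)/6 = 5.8333; demand is the short side, so Q = 5.8333 trades at P = 90.
The lost-trades triangle has base Q* - 5.8333 = 3.125 and height equal to the gap between the curves at Q = 5.8333, which is 90 - 52.5 = 37.5. DWL = (1/2)(3.125)(37.5) = 58.5938.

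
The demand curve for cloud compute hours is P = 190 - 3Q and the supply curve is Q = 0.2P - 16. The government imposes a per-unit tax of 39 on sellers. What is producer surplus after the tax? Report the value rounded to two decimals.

Rewriting supply in inverse form: P = 80 + 5Q.
Pre-tax equilibrium: 190 - 3Q = 80 + 5Q gives Q* = 13.75, P* = 148.75.
A tax on sellers shifts supply up by 39: 190 - 3Q = 80 + 5Q + 39, so Q_t = 8.875. Buyers pay P_b = 163.375; sellers receive P_s = P_b - 39 = 124.375.
PS = (1/2)(Q_t)(P_s - 80) = (1/2)(8.875)(44.375) = 196.9141.

196.91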